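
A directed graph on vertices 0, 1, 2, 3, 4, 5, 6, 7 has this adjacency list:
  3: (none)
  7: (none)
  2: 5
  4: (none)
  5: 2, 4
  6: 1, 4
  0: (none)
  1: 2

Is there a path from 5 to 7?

Explore from 5.
Distance 1: reach 2, 4.
The search from 5 is exhausted; no directed path reaches 7.

No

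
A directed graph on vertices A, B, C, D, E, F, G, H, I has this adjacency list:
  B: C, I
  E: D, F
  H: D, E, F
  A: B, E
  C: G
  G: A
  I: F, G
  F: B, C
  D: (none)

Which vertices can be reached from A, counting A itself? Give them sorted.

A, B, C, D, E, F, G, I

Start at A.
Its neighbours: B, E.
Then their neighbours: C, D, F, I.
Then next layer: G.
Nothing further is reachable.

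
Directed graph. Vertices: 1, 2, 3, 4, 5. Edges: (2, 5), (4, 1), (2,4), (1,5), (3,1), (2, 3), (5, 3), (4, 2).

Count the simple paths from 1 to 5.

1→5

1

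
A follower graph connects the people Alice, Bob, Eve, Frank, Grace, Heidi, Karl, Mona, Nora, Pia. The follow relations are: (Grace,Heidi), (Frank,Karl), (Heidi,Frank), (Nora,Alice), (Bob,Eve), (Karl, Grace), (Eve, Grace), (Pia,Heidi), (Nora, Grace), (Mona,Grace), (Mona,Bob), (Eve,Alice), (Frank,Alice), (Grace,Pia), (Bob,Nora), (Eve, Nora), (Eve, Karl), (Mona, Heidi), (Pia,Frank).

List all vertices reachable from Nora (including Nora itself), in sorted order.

Start at Nora.
Its neighbours: Alice, Grace.
Then their neighbours: Heidi, Pia.
Then next layer: Frank.
Then next layer: Karl.
Nothing further is reachable.

Alice, Frank, Grace, Heidi, Karl, Nora, Pia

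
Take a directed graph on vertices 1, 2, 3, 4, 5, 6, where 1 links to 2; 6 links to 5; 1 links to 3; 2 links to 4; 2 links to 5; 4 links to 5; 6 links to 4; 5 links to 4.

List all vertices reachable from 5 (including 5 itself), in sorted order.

Start at 5.
Its neighbours: 4.
Nothing further is reachable.

4, 5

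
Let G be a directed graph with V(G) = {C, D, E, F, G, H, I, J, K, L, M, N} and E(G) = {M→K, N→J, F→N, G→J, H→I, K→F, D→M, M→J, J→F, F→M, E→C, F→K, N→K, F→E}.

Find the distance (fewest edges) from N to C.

4

Distance 0: N.
Distance 1: J, K.
Distance 2: F.
Distance 3: E, M.
Distance 4: C — contains C.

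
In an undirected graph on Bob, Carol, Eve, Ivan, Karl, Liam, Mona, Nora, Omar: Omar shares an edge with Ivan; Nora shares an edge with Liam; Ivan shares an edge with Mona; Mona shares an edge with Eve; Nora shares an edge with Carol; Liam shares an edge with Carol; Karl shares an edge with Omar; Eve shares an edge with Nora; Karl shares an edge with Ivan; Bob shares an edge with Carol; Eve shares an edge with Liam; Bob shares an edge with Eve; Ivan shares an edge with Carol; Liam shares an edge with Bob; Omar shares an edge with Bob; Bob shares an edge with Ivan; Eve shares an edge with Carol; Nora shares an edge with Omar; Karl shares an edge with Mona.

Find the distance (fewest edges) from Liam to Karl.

3

Distance 0: Liam.
Distance 1: Bob, Carol, Eve, Nora.
Distance 2: Ivan, Mona, Omar.
Distance 3: Karl — contains Karl.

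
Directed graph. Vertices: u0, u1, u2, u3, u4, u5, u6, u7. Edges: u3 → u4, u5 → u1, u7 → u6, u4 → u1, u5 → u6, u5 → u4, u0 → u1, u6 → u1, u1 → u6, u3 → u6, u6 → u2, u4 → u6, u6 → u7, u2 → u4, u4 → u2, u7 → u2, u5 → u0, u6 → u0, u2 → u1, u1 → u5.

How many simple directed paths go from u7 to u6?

7

u7→u2→u1→u5→u4→u6
u7→u2→u1→u5→u6
u7→u2→u1→u6
u7→u2→u4→u1→u5→u6
u7→u2→u4→u1→u6
u7→u2→u4→u6
u7→u6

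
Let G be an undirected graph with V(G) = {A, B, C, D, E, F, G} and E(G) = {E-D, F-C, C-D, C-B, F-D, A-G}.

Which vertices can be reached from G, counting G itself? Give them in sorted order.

Start at G.
Its neighbours: A.
Nothing further is reachable.

A, G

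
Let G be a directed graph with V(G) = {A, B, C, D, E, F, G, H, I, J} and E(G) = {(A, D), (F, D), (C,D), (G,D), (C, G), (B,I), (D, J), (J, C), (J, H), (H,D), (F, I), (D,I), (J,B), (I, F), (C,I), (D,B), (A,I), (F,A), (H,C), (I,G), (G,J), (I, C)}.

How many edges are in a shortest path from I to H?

Distance 0: I.
Distance 1: C, F, G.
Distance 2: A, D, J.
Distance 3: B, H — contains H.

3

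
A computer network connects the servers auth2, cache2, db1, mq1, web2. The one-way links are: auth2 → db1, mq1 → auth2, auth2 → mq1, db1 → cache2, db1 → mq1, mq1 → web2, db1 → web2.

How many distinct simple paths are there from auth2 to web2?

auth2→db1→mq1→web2
auth2→db1→web2
auth2→mq1→web2

3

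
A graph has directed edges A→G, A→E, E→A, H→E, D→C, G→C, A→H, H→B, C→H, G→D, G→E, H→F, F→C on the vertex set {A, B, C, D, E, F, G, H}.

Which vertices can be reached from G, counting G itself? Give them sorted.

A, B, C, D, E, F, G, H

Start at G.
Its neighbours: C, D, E.
Then their neighbours: A, H.
Then next layer: B, F.
Every vertex is now reached.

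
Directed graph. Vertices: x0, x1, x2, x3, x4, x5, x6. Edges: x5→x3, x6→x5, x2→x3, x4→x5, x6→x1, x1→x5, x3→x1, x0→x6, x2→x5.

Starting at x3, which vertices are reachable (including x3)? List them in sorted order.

Start at x3.
Its neighbours: x1.
Then their neighbours: x5.
Nothing further is reachable.

x1, x3, x5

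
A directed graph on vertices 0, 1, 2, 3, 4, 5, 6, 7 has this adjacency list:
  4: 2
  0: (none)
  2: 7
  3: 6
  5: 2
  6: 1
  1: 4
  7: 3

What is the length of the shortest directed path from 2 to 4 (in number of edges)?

Distance 0: 2.
Distance 1: 7.
Distance 2: 3.
Distance 3: 6.
Distance 4: 1.
Distance 5: 4 — contains 4.

5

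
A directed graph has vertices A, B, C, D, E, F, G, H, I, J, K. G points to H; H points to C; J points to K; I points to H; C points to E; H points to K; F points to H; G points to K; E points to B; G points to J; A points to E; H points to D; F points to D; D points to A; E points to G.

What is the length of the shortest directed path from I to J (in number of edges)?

5

Distance 0: I.
Distance 1: H.
Distance 2: C, D, K.
Distance 3: A, E.
Distance 4: B, G.
Distance 5: J — contains J.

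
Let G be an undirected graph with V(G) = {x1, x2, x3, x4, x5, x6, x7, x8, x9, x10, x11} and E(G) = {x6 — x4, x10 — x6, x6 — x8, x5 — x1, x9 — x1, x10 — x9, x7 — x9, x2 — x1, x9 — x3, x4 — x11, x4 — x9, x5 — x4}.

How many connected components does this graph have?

From x1: component {x1, x2, x3, x4, x5, x6, x7, x8, x9, x10, x11}.
That's 1 component.

1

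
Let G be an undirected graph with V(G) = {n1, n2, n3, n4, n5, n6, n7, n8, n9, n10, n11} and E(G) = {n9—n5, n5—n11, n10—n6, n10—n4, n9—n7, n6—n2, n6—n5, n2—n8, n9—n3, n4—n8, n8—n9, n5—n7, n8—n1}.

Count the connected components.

1

From n1: component {n1, n2, n3, n4, n5, n6, n7, n8, n9, n10, n11}.
That's 1 component.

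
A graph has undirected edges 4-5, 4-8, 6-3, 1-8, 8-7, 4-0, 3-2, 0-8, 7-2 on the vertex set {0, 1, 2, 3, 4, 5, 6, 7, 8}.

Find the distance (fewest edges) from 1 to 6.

Distance 0: 1.
Distance 1: 8.
Distance 2: 0, 4, 7.
Distance 3: 2, 5.
Distance 4: 3.
Distance 5: 6 — contains 6.

5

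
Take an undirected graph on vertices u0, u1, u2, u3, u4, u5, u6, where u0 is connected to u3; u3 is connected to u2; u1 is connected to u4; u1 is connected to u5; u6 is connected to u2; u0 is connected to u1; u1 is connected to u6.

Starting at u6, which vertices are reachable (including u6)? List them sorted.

Start at u6.
Its neighbours: u1, u2.
Then their neighbours: u0, u3, u4, u5.
Every vertex is now reached.

u0, u1, u2, u3, u4, u5, u6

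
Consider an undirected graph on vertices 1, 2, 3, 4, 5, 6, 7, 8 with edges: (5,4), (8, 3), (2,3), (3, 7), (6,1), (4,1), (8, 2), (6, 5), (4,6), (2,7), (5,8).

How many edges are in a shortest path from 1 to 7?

Distance 0: 1.
Distance 1: 4, 6.
Distance 2: 5.
Distance 3: 8.
Distance 4: 2, 3.
Distance 5: 7 — contains 7.

5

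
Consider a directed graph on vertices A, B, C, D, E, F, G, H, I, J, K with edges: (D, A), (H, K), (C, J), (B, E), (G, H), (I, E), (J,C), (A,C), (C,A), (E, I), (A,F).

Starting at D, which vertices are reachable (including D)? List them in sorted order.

Start at D.
Its neighbours: A.
Then their neighbours: C, F.
Then next layer: J.
Nothing further is reachable.

A, C, D, F, J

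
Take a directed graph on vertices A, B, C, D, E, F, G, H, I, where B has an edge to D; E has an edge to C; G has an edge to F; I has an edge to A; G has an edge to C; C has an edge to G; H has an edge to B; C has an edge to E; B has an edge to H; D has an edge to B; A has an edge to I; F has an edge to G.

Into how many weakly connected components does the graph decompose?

3

From A: component {A, I}.
From B: component {B, D, H}.
From C: component {C, E, F, G}.
That's 3 components.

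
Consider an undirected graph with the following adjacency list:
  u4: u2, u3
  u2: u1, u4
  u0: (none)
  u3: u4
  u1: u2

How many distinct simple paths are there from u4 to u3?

u4–u3

1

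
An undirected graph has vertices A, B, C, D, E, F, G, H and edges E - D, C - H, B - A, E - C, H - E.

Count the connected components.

4

From A: component {A, B}.
From C: component {C, D, E, H}.
From F: component {F}.
From G: component {G}.
That's 4 components.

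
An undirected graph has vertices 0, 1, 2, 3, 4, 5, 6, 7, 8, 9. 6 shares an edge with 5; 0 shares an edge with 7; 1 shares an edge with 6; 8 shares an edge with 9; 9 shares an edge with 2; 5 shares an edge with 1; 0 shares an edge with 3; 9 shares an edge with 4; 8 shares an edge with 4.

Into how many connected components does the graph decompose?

3

From 0: component {0, 3, 7}.
From 1: component {1, 5, 6}.
From 2: component {2, 4, 8, 9}.
That's 3 components.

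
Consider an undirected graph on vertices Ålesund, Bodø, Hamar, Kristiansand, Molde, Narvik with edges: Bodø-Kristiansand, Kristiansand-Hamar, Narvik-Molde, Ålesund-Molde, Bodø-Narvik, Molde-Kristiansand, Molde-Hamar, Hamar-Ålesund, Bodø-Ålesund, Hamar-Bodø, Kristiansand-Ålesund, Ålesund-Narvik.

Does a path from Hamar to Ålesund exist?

Yes

Explore from Hamar.
Distance 1: reach Ålesund, Bodø, Kristiansand, Molde.
Found Ålesund.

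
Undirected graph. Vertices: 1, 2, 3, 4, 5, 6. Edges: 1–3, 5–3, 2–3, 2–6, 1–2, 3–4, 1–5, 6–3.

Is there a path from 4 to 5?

Yes

Explore from 4.
Distance 1: reach 3.
Distance 2: reach 1, 2, 5, 6.
Found 5.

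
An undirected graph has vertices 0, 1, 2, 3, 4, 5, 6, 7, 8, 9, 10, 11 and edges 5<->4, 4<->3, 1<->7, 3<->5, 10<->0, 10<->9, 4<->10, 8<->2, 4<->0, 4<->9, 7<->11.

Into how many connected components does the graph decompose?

From 0: component {0, 3, 4, 5, 9, 10}.
From 1: component {1, 7, 11}.
From 2: component {2, 8}.
From 6: component {6}.
That's 4 components.

4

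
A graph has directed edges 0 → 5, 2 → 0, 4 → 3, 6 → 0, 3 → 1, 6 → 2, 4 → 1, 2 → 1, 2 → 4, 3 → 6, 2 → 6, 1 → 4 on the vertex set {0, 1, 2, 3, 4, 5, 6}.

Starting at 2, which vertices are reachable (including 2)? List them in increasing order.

0, 1, 2, 3, 4, 5, 6

Start at 2.
Its neighbours: 0, 1, 4, 6.
Then their neighbours: 3, 5.
Every vertex is now reached.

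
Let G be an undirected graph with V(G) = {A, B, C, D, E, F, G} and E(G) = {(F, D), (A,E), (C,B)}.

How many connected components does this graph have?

From A: component {A, E}.
From B: component {B, C}.
From D: component {D, F}.
From G: component {G}.
That's 4 components.

4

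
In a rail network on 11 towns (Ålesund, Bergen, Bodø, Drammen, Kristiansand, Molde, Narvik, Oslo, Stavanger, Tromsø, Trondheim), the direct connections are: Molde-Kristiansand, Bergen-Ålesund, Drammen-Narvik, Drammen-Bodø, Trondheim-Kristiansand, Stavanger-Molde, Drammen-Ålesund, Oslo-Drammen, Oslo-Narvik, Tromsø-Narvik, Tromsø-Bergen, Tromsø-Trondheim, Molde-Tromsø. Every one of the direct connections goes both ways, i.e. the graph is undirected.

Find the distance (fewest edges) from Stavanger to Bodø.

5

Distance 0: Stavanger.
Distance 1: Molde.
Distance 2: Kristiansand, Tromsø.
Distance 3: Bergen, Narvik, Trondheim.
Distance 4: Ålesund, Drammen, Oslo.
Distance 5: Bodø — contains Bodø.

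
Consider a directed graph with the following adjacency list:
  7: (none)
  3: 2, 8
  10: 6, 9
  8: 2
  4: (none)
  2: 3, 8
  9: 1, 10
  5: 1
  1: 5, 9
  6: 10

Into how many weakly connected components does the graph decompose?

From 1: component {1, 5, 6, 9, 10}.
From 2: component {2, 3, 8}.
From 4: component {4}.
From 7: component {7}.
That's 4 components.

4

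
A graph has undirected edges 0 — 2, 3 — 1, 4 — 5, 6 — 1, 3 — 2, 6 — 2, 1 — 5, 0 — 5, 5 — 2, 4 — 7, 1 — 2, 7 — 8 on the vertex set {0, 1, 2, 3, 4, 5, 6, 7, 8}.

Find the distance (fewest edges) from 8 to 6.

Distance 0: 8.
Distance 1: 7.
Distance 2: 4.
Distance 3: 5.
Distance 4: 0, 1, 2.
Distance 5: 3, 6 — contains 6.

5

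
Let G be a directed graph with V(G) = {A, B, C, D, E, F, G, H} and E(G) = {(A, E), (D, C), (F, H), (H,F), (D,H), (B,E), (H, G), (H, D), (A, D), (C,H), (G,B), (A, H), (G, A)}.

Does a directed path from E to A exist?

No

E has no outgoing edges, so nothing is reachable from it.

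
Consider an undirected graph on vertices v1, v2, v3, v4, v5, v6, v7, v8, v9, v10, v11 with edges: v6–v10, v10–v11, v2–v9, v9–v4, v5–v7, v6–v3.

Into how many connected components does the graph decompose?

5

From v1: component {v1}.
From v2: component {v2, v4, v9}.
From v3: component {v3, v6, v10, v11}.
From v5: component {v5, v7}.
From v8: component {v8}.
That's 5 components.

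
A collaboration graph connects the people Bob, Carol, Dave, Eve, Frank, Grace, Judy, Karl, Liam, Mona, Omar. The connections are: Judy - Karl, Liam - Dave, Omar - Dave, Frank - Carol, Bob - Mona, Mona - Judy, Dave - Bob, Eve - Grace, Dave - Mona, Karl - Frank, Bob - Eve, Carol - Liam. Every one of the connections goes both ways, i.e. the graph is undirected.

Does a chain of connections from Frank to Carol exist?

Explore from Frank.
Distance 1: reach Carol, Karl.
Found Carol.

Yes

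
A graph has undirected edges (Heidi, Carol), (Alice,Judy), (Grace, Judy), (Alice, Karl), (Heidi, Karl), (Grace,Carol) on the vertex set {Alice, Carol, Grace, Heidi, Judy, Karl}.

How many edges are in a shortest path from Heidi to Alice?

Distance 0: Heidi.
Distance 1: Carol, Karl.
Distance 2: Alice, Grace — contains Alice.

2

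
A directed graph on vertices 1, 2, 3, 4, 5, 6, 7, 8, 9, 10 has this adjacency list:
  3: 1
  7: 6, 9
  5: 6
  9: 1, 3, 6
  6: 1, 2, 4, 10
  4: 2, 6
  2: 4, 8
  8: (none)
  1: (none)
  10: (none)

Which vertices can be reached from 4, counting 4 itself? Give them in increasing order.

1, 2, 4, 6, 8, 10

Start at 4.
Its neighbours: 2, 6.
Then their neighbours: 1, 8, 10.
Nothing further is reachable.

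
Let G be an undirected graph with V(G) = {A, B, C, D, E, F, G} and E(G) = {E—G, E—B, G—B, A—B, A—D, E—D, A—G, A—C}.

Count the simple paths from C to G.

5

C–A–B–E–G
C–A–B–G
C–A–D–E–B–G
C–A–D–E–G
C–A–G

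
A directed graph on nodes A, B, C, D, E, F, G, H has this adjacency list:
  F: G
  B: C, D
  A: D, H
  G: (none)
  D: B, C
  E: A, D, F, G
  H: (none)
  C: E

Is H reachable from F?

Explore from F.
Distance 1: reach G.
The search from F is exhausted; no directed path reaches H.

No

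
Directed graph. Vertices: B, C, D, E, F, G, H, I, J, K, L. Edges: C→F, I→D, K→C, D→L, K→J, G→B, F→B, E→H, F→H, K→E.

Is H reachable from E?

Yes

Explore from E.
Distance 1: reach H.
Found H.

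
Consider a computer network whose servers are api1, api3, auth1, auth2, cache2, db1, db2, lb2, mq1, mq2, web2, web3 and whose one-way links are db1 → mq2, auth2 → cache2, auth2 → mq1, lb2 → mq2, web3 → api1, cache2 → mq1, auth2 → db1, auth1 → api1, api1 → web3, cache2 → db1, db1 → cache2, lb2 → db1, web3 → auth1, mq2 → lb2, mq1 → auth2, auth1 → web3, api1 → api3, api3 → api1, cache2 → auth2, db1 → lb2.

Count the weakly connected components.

4

From api1: component {api1, api3, auth1, web3}.
From auth2: component {auth2, cache2, db1, lb2, mq1, mq2}.
From db2: component {db2}.
From web2: component {web2}.
That's 4 components.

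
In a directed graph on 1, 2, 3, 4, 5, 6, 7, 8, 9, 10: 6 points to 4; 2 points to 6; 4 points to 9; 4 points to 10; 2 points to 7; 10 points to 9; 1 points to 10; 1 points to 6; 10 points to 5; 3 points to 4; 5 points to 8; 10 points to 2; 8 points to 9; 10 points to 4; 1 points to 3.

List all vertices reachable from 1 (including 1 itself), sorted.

Start at 1.
Its neighbours: 3, 6, 10.
Then their neighbours: 2, 4, 5, 9.
Then next layer: 7, 8.
Every vertex is now reached.

1, 2, 3, 4, 5, 6, 7, 8, 9, 10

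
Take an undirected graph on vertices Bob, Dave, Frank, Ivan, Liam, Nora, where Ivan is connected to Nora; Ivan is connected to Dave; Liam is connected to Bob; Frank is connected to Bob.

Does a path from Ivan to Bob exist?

No

Explore from Ivan.
Distance 1: reach Dave, Nora.
The search is exhausted without reaching Bob; it lies in a different component.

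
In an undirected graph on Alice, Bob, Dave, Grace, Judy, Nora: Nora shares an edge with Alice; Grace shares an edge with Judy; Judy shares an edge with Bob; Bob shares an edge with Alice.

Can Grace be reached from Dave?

No

Dave has no edges, so nothing is reachable from it.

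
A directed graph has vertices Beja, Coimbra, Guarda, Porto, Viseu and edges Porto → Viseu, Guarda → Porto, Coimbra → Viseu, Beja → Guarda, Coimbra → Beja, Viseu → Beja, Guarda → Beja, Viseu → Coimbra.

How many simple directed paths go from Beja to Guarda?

Beja→Guarda

1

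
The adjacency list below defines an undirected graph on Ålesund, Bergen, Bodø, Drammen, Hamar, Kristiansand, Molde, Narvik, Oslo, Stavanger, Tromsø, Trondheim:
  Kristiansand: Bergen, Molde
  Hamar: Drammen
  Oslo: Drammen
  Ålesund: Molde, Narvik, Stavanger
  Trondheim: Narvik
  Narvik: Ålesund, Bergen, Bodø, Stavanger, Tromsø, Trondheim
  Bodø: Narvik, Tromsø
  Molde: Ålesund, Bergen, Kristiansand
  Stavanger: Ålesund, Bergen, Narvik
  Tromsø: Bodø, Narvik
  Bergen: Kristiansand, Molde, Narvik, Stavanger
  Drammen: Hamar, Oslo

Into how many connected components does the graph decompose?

2

From Ålesund: component {Ålesund, Bergen, Bodø, Kristiansand, Molde, Narvik, Stavanger, Tromsø, Trondheim}.
From Drammen: component {Drammen, Hamar, Oslo}.
That's 2 components.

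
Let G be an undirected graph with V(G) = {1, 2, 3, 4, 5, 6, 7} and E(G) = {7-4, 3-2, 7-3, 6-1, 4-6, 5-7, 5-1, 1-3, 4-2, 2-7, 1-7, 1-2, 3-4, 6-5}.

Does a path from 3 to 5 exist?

Explore from 3.
Distance 1: reach 1, 2, 4, 7.
Distance 2: reach 5, 6.
Found 5.

Yes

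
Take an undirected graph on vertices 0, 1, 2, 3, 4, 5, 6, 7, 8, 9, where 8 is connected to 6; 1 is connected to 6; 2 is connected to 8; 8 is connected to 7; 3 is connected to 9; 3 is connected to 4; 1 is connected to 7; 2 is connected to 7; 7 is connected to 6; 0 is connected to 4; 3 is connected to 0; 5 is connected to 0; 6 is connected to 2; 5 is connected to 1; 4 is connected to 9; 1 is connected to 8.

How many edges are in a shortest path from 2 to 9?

Distance 0: 2.
Distance 1: 6, 7, 8.
Distance 2: 1.
Distance 3: 5.
Distance 4: 0.
Distance 5: 3, 4.
Distance 6: 9 — contains 9.

6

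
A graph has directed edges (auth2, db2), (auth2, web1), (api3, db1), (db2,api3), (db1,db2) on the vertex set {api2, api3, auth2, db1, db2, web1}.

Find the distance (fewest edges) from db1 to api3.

2

Distance 0: db1.
Distance 1: db2.
Distance 2: api3 — contains api3.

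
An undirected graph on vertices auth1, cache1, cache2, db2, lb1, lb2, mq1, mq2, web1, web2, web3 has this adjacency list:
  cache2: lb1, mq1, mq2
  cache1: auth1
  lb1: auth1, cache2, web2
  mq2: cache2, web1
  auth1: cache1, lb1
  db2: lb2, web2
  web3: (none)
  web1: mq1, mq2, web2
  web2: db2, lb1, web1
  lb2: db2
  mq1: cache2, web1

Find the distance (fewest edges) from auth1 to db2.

3

Distance 0: auth1.
Distance 1: cache1, lb1.
Distance 2: cache2, web2.
Distance 3: db2, mq1, mq2, web1 — contains db2.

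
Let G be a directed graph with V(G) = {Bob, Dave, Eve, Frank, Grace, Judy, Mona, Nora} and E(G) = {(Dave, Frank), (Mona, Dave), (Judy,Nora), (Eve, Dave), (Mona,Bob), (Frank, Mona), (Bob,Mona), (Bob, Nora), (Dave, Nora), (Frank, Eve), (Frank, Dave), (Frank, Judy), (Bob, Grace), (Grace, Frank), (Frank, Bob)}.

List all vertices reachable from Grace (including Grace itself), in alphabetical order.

Start at Grace.
Its neighbours: Frank.
Then their neighbours: Bob, Dave, Eve, Judy, Mona.
Then next layer: Nora.
Every vertex is now reached.

Bob, Dave, Eve, Frank, Grace, Judy, Mona, Nora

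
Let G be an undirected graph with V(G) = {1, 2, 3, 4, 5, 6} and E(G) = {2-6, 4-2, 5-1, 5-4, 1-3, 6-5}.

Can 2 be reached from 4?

Yes

Explore from 4.
Distance 1: reach 2, 5.
Found 2.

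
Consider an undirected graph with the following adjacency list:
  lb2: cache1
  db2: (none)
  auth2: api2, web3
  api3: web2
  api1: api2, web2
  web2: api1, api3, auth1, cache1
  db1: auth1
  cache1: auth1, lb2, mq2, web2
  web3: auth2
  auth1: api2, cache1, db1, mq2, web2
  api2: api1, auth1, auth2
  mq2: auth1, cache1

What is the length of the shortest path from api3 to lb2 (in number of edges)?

3

Distance 0: api3.
Distance 1: web2.
Distance 2: api1, auth1, cache1.
Distance 3: api2, db1, lb2, mq2 — contains lb2.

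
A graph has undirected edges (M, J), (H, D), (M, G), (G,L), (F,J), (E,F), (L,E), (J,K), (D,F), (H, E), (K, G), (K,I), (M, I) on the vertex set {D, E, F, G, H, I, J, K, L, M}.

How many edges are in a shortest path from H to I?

Distance 0: H.
Distance 1: D, E.
Distance 2: F, L.
Distance 3: G, J.
Distance 4: K, M.
Distance 5: I — contains I.

5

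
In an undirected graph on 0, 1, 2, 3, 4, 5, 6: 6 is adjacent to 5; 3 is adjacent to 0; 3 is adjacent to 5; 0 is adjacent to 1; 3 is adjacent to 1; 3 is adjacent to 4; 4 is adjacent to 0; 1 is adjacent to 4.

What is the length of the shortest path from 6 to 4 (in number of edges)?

Distance 0: 6.
Distance 1: 5.
Distance 2: 3.
Distance 3: 0, 1, 4 — contains 4.

3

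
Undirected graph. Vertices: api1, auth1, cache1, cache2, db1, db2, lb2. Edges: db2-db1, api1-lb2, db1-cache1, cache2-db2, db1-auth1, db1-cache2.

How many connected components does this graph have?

From api1: component {api1, lb2}.
From auth1: component {auth1, cache1, cache2, db1, db2}.
That's 2 components.

2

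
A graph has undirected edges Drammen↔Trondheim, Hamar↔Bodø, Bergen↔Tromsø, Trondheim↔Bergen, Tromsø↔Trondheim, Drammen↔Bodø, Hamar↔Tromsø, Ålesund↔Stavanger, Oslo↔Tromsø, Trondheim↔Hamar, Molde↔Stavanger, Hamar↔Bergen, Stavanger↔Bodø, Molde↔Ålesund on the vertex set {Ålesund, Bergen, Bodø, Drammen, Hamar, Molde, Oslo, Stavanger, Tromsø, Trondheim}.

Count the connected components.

1

From Ålesund: component {Ålesund, Bergen, Bodø, Drammen, Hamar, Molde, Oslo, Stavanger, Tromsø, Trondheim}.
That's 1 component.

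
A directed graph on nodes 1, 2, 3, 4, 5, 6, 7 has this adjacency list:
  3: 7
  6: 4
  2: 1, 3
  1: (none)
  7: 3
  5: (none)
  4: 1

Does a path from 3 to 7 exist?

Explore from 3.
Distance 1: reach 7.
Found 7.

Yes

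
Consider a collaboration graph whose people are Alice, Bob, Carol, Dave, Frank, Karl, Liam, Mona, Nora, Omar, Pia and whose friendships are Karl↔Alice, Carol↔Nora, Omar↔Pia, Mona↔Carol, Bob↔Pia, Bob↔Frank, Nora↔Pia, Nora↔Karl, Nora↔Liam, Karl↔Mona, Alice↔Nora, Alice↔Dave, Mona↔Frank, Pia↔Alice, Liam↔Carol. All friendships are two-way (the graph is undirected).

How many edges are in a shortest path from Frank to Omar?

Distance 0: Frank.
Distance 1: Bob, Mona.
Distance 2: Carol, Karl, Pia.
Distance 3: Alice, Liam, Nora, Omar — contains Omar.

3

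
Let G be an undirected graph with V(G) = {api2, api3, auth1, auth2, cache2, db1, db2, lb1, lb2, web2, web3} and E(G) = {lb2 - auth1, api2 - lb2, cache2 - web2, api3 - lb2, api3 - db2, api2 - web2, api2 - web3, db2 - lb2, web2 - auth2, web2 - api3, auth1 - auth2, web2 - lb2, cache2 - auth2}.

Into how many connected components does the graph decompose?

From api2: component {api2, api3, auth1, auth2, cache2, db2, lb2, web2, web3}.
From db1: component {db1}.
From lb1: component {lb1}.
That's 3 components.

3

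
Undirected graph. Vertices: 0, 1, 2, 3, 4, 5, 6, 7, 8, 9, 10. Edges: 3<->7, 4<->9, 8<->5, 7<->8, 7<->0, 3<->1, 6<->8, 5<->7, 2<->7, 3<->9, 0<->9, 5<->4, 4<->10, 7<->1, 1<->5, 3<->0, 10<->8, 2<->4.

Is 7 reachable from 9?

Yes

Explore from 9.
Distance 1: reach 0, 3, 4.
Distance 2: reach 1, 2, 5, 7, 10.
Found 7.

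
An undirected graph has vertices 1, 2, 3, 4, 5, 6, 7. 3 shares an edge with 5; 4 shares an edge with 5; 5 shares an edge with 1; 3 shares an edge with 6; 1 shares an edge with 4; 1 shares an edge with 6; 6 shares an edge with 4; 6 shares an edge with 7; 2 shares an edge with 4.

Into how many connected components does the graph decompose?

1

From 1: component {1, 2, 3, 4, 5, 6, 7}.
That's 1 component.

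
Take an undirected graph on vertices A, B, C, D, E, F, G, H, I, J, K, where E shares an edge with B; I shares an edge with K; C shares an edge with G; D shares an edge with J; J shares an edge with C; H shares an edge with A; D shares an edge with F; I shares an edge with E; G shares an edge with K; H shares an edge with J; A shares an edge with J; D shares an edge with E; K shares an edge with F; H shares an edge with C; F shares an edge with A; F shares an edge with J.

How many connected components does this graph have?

From A: component {A, B, C, D, E, F, G, H, I, J, K}.
That's 1 component.

1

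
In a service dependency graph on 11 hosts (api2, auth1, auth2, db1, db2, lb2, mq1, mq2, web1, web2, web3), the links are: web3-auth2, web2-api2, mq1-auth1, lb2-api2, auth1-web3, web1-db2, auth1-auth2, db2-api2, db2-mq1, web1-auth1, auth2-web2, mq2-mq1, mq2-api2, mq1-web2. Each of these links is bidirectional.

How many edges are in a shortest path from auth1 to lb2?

Distance 0: auth1.
Distance 1: auth2, mq1, web1, web3.
Distance 2: db2, mq2, web2.
Distance 3: api2.
Distance 4: lb2 — contains lb2.

4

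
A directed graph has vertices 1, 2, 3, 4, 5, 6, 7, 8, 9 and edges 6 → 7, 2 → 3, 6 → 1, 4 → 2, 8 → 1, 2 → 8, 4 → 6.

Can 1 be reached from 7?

7 has no outgoing edges, so nothing is reachable from it.

No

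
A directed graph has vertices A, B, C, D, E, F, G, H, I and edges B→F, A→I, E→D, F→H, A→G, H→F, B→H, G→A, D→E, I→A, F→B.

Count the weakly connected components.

From A: component {A, G, I}.
From B: component {B, F, H}.
From C: component {C}.
From D: component {D, E}.
That's 4 components.

4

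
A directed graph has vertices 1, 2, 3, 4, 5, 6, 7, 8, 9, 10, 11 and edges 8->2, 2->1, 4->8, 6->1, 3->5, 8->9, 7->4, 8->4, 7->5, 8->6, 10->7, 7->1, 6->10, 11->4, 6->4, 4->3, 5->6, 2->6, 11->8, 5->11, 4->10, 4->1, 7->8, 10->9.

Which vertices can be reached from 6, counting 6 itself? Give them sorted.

1, 2, 3, 4, 5, 6, 7, 8, 9, 10, 11

Start at 6.
Its neighbours: 1, 4, 10.
Then their neighbours: 3, 7, 8, 9.
Then next layer: 2, 5.
Then next layer: 11.
Every vertex is now reached.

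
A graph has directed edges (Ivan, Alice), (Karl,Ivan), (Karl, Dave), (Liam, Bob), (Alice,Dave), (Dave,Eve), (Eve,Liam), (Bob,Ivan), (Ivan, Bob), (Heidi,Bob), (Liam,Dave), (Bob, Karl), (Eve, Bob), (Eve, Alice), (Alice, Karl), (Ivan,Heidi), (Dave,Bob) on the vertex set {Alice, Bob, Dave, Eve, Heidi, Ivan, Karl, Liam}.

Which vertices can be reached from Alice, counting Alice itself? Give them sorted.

Alice, Bob, Dave, Eve, Heidi, Ivan, Karl, Liam

Start at Alice.
Its neighbours: Dave, Karl.
Then their neighbours: Bob, Eve, Ivan.
Then next layer: Heidi, Liam.
Every vertex is now reached.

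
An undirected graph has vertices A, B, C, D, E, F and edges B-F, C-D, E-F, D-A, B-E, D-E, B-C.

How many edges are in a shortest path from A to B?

3

Distance 0: A.
Distance 1: D.
Distance 2: C, E.
Distance 3: B, F — contains B.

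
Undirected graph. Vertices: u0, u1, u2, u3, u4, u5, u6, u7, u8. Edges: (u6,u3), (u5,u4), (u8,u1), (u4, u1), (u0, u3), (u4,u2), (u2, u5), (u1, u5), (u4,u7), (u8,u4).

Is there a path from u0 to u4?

Explore from u0.
Distance 1: reach u3.
Distance 2: reach u6.
The search is exhausted without reaching u4; it lies in a different component.

No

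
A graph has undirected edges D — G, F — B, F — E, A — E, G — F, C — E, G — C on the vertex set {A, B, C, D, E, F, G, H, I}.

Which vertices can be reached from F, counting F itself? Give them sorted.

Start at F.
Its neighbours: B, E, G.
Then their neighbours: A, C, D.
Nothing further is reachable.

A, B, C, D, E, F, G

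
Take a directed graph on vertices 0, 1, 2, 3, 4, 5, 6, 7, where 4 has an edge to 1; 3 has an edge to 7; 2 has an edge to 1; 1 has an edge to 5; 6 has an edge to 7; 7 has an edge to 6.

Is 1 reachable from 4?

Explore from 4.
Distance 1: reach 1.
Found 1.

Yes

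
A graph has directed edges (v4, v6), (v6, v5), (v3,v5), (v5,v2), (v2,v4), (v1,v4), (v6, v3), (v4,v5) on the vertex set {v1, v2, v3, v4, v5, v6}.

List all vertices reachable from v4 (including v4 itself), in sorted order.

Start at v4.
Its neighbours: v5, v6.
Then their neighbours: v2, v3.
Nothing further is reachable.

v2, v3, v4, v5, v6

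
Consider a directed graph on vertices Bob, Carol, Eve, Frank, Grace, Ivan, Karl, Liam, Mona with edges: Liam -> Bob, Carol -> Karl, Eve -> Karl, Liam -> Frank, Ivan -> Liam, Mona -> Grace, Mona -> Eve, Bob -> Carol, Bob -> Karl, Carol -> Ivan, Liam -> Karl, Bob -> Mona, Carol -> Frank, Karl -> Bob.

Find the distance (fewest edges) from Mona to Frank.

5

Distance 0: Mona.
Distance 1: Eve, Grace.
Distance 2: Karl.
Distance 3: Bob.
Distance 4: Carol.
Distance 5: Frank, Ivan — contains Frank.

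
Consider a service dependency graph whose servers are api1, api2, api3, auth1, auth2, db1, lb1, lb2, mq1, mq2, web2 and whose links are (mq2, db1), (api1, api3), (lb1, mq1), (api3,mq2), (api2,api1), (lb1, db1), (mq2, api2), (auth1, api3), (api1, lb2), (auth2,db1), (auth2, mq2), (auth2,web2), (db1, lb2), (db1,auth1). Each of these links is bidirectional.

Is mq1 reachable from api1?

Explore from api1.
Distance 1: reach api2, api3, lb2.
Distance 2: reach auth1, db1, mq2.
Distance 3: reach auth2, lb1.
Distance 4: reach mq1, web2.
Found mq1.

Yes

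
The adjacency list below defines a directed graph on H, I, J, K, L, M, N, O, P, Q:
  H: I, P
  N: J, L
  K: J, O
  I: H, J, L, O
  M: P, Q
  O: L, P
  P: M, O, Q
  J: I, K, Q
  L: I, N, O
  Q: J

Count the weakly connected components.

From H: component {H, I, J, K, L, M, N, O, P, Q}.
That's 1 component.

1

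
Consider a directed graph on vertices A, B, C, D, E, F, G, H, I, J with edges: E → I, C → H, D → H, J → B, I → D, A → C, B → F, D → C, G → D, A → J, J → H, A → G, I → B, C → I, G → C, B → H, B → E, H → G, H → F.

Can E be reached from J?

Explore from J.
Distance 1: reach B, H.
Distance 2: reach E, F, G.
Found E.

Yes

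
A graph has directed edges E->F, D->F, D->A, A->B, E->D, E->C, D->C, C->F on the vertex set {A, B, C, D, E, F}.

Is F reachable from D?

Explore from D.
Distance 1: reach A, C, F.
Found F.

Yes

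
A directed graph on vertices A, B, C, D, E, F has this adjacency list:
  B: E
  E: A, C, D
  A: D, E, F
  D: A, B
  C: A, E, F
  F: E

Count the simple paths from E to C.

1

E→C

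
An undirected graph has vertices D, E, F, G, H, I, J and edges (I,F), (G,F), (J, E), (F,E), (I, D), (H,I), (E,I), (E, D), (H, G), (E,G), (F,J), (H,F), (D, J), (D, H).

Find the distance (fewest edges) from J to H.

2

Distance 0: J.
Distance 1: D, E, F.
Distance 2: G, H, I — contains H.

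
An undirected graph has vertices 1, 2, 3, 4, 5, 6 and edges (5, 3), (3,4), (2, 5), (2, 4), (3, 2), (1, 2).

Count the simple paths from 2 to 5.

3

2–3–5
2–4–3–5
2–5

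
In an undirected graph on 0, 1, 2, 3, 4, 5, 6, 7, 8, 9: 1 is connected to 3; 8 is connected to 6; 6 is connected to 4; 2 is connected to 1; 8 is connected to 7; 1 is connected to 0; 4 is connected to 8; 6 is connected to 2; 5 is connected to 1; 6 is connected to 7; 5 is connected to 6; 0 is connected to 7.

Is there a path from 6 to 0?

Explore from 6.
Distance 1: reach 2, 4, 5, 7, 8.
Distance 2: reach 0, 1.
Found 0.

Yes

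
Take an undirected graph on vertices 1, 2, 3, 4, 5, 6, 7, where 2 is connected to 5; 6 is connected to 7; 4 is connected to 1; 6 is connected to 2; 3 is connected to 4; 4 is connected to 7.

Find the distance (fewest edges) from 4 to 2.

3

Distance 0: 4.
Distance 1: 1, 3, 7.
Distance 2: 6.
Distance 3: 2 — contains 2.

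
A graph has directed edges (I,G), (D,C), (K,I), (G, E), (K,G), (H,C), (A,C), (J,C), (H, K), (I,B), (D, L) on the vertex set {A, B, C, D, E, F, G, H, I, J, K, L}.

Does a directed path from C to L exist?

No

C has no outgoing edges, so nothing is reachable from it.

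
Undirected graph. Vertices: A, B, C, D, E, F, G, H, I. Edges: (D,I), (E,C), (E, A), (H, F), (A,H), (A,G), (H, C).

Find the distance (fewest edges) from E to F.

3

Distance 0: E.
Distance 1: A, C.
Distance 2: G, H.
Distance 3: F — contains F.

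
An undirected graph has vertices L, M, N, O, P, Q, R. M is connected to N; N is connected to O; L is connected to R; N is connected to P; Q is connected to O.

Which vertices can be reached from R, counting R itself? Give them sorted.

Start at R.
Its neighbours: L.
Nothing further is reachable.

L, R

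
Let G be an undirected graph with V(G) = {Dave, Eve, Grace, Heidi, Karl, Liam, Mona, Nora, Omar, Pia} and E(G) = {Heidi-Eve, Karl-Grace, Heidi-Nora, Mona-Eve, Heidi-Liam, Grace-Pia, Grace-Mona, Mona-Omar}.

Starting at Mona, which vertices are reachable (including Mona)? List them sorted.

Start at Mona.
Its neighbours: Eve, Grace, Omar.
Then their neighbours: Heidi, Karl, Pia.
Then next layer: Liam, Nora.
Nothing further is reachable.

Eve, Grace, Heidi, Karl, Liam, Mona, Nora, Omar, Pia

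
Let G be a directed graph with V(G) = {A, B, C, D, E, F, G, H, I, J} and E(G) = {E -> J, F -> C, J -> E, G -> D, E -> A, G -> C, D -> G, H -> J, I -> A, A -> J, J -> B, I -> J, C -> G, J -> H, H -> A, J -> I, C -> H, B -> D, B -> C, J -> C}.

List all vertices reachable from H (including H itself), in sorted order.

A, B, C, D, E, G, H, I, J

Start at H.
Its neighbours: A, J.
Then their neighbours: B, C, E, I.
Then next layer: D, G.
Nothing further is reachable.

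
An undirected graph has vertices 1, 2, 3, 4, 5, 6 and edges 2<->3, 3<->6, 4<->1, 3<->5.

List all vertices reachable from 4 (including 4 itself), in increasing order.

1, 4

Start at 4.
Its neighbours: 1.
Nothing further is reachable.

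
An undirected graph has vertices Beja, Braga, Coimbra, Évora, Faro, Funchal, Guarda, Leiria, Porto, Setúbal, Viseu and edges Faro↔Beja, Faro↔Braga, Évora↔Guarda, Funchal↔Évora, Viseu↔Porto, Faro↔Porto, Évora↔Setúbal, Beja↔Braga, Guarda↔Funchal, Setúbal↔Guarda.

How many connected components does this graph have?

From Beja: component {Beja, Braga, Faro, Porto, Viseu}.
From Coimbra: component {Coimbra}.
From Évora: component {Évora, Funchal, Guarda, Setúbal}.
From Leiria: component {Leiria}.
That's 4 components.

4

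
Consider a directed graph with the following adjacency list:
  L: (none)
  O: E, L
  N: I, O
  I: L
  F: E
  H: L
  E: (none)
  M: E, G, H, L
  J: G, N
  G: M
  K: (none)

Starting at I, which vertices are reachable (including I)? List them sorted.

I, L

Start at I.
Its neighbours: L.
Nothing further is reachable.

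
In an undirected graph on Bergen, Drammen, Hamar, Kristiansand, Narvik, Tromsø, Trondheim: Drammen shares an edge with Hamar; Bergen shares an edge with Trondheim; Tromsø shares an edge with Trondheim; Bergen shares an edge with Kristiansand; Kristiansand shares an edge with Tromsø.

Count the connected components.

3

From Bergen: component {Bergen, Kristiansand, Tromsø, Trondheim}.
From Drammen: component {Drammen, Hamar}.
From Narvik: component {Narvik}.
That's 3 components.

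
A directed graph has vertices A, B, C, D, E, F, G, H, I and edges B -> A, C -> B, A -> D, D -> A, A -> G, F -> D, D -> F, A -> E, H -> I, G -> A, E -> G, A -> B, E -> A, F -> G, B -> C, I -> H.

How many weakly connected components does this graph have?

2

From A: component {A, B, C, D, E, F, G}.
From H: component {H, I}.
That's 2 components.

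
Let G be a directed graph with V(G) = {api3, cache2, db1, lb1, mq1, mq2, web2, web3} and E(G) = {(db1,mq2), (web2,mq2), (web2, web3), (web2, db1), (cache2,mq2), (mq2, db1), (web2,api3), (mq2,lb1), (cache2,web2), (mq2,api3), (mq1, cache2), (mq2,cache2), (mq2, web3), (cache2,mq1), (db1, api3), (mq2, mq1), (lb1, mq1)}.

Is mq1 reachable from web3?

web3 has no outgoing edges, so nothing is reachable from it.

No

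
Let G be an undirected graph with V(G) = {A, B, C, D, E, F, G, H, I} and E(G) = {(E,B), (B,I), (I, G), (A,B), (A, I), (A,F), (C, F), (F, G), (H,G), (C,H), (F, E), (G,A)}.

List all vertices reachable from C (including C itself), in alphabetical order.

A, B, C, E, F, G, H, I

Start at C.
Its neighbours: F, H.
Then their neighbours: A, E, G.
Then next layer: B, I.
Nothing further is reachable.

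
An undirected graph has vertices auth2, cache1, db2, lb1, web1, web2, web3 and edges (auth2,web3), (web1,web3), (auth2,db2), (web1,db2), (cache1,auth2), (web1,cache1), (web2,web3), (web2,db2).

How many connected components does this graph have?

From auth2: component {auth2, cache1, db2, web1, web2, web3}.
From lb1: component {lb1}.
That's 2 components.

2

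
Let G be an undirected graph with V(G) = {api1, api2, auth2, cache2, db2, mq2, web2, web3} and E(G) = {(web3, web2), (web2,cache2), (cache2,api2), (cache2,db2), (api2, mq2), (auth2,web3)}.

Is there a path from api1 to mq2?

No

api1 has no edges, so nothing is reachable from it.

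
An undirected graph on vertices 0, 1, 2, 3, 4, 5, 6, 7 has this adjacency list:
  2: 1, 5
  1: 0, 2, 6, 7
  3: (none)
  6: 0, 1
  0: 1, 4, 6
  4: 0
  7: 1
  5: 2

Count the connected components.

From 0: component {0, 1, 2, 4, 5, 6, 7}.
From 3: component {3}.
That's 2 components.

2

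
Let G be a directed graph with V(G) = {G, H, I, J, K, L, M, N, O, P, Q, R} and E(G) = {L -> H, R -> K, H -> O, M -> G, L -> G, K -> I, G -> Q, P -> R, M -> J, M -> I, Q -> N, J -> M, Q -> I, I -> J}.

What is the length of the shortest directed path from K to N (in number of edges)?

6

Distance 0: K.
Distance 1: I.
Distance 2: J.
Distance 3: M.
Distance 4: G.
Distance 5: Q.
Distance 6: N — contains N.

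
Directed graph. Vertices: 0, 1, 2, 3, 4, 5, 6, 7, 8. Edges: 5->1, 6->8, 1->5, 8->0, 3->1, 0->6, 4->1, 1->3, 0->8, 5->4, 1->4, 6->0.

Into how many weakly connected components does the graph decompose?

From 0: component {0, 6, 8}.
From 1: component {1, 3, 4, 5}.
From 2: component {2}.
From 7: component {7}.
That's 4 components.

4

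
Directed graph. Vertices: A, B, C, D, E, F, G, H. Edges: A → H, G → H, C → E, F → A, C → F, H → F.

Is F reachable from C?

Explore from C.
Distance 1: reach E, F.
Found F.

Yes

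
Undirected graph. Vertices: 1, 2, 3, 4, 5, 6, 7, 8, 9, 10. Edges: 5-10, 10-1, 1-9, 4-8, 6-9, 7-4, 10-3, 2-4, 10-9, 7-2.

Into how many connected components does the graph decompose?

2

From 1: component {1, 3, 5, 6, 9, 10}.
From 2: component {2, 4, 7, 8}.
That's 2 components.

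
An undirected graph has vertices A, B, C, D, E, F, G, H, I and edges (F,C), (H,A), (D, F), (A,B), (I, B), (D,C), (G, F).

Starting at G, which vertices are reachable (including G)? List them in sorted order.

C, D, F, G

Start at G.
Its neighbours: F.
Then their neighbours: C, D.
Nothing further is reachable.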